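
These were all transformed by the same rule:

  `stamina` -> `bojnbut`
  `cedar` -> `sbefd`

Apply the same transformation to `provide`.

The output letters match the input read backwards, each shifted +1: stamina reversed is animats. Two steps: reverse the string, then apply a Caesar shift of +1.
On provide: reverse → edivorp; then shift: e+1=f, d+1=e, i+1=j, v+1=w, o+1=p, r+1=s, p+1=q.

fejwpsq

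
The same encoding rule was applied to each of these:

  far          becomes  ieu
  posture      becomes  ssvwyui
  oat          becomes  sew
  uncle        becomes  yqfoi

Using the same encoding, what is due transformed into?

The shift depends on letter class: consonant f→i is +3, but vowel a→e is +4. The rule splits by letter class: vowels +4, consonants +3.
Applying it to due: d(cons)+3=g, u(vowel)+4=y, e(vowel)+4=i.

gyi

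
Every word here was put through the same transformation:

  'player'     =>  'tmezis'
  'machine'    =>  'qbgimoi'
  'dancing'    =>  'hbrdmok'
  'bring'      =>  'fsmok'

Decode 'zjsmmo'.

violin

Shifts by position in player: pos 0: p→t (+4), pos 1: l→m (+1), pos 2: a→e (+4), pos 3: y→z (+1) — repeating every 2. It's a Vigenère-style cipher with numeric key [4,1]: position i shifts by key[i mod 2].
Undoing it on zjsmmo: z−4=v, j−1=i, s−4=o, m−1=l, m−4=i, o−1=n.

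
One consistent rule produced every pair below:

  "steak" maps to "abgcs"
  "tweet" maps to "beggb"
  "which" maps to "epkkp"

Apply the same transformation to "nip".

The shift depends on letter class: consonant s→a is +8, but vowel e→g is +2. Vowels shift forward by 2 and consonants shift forward by 8.
Applying it to nip: n(cons)+8=v, i(vowel)+2=k, p(cons)+8=x.

vkx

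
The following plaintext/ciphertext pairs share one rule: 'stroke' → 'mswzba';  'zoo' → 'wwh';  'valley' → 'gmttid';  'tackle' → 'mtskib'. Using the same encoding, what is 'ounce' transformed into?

mkvcw

The output letters match the input read backwards, each shifted +8: stroke reversed is ekorts. Two steps: reverse the string, then apply a Caesar shift of +8.
For ounce: reverse → ecnuo; then shift: e+8=m, c+8=k, n+8=v, u+8=c, o+8=w.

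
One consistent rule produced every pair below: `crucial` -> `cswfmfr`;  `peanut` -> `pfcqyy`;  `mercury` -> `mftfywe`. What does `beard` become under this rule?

bfcuh

In crucial: c→c is +0, r→s is +1, u→w is +2, c→f is +3 — the shift increases by 1 each position. The shift increases by 1 at each position, starting from +0: 0, 1, 2, ….
For beard: b+0=b, e+1=f, a+2=c, r+3=u, d+4=h.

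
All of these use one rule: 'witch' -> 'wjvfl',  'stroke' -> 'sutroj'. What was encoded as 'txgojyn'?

In witch: w→w is +0, i→j is +1, t→v is +2, c→f is +3 — the shift increases by 1 each position. Letter i (0-indexed) is shifted by i+0, so successive shifts are 0, 1, 2, ….
Reversing it on txgojyn: t−0=t, x−1=w, g−2=e, o−3=l, j−4=f, y−5=t, n−6=h.

twelfth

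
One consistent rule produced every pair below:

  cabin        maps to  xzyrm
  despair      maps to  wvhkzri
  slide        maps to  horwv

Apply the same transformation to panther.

Each pair mirrors across the alphabet (c↔x, a↔z, b↔y): positions sum to 25. Letters are reflected about the middle of the alphabet (position → 25−position): Atbash.
On panther: p↔k, a↔z, n↔m, t↔g, h↔s, e↔v, r↔i.

kzmgsvi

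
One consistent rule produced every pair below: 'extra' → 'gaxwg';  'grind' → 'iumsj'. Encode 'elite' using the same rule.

In extra: e→g is +2, x→a is +3, t→x is +4, r→w is +5 — the shift increases by 1 each position. Each letter shifts forward by (position + 2), i.e. 2, 3, 4, … — the shift grows by one for each successive letter.
Applying it to elite: e+2=g, l+3=o, i+4=m, t+5=y, e+6=k.

gomyk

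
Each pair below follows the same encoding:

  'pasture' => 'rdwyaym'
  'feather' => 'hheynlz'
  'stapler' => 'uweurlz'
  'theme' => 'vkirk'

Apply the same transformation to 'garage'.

idvfml

In pasture: p→r is +2, a→d is +3, s→w is +4, t→y is +5 — the shift increases by 1 each position. Each letter shifts forward by (position + 2), i.e. 2, 3, 4, … — the shift grows by one for each successive letter.
On garage: g+2=i, a+3=d, r+4=v, a+5=f, g+6=m, e+7=l.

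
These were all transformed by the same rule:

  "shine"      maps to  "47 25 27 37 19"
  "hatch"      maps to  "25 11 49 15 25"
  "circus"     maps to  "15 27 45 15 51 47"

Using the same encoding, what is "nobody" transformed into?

s(#19)→47 and h(#8)→25: differences scale by 2, so n = 2·pos + 9. The formula is n = 2×(alphabet index, a=1) + 9.
Applying it to nobody: n=14→37, o=15→39, b=2→13, o=15→39, d=4→17, y=25→59.

37 39 13 39 17 59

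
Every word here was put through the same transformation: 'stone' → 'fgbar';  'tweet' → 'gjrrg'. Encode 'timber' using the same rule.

gvzore

This is a Caesar cipher with shift 13.
For timber: t+13=g, i+13=v, m+13=z, b+13=o, e+13=r, r+13=e.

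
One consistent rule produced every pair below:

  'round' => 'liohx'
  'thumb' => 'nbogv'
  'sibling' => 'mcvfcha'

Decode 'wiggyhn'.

Compare letters: r→l is +20, o→i is +20, u→o is +20 — a constant shift. Each letter is shifted forward by 20 in the alphabet (a Caesar shift of +20).
Undoing it on wiggyhn: w−20=c, i−20=o, g−20=m, g−20=m, y−20=e, h−20=n, n−20=t.

comment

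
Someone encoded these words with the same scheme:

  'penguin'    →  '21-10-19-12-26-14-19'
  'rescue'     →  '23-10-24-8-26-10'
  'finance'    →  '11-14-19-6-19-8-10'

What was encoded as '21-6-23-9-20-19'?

p is letter #16 and maps to 21: an offset of 5. The number is (letter's place in the alphabet, a=1) + 5.
Decoding 21-6-23-9-20-19: 21→(21−5)÷1=16=p, 6→(6−5)÷1=1=a, 23→(23−5)÷1=18=r, 9→(9−5)÷1=4=d, 20→(20−5)÷1=15=o, 19→(19−5)÷1=14=n.

pardon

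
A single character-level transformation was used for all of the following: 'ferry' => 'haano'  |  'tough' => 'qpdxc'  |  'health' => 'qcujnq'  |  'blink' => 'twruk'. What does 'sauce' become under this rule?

The output letters match the input read backwards, each shifted +9: ferry reversed is yrref. Read the word backwards and shift each letter +9.
For sauce: reverse → ecuas; then shift: e+9=n, c+9=l, u+9=d, a+9=j, s+9=b.

nldjb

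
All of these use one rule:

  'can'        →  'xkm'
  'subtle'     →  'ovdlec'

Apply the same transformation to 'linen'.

xoxsv

The word is reversed, then every letter is shifted forward by 10.
Applying it to linen: reverse → nenil; then shift: n+10=x, e+10=o, n+10=x, i+10=s, l+10=v.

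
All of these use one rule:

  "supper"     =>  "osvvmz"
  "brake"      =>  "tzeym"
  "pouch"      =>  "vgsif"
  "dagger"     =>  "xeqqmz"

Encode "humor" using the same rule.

fscgz

s(18)→o(14) and u(20)→s(18) fit y≡15x+4 (mod 26); the inverse of 15 mod 26 is 7. Treating letters as 0–25, the rule is x ↦ 15x + 4 (mod 26).
For humor: h(7)→15·7+4≡5=f; u(20)→15·20+4≡18=s; m(12)→15·12+4≡2=c; o(14)→15·14+4≡6=g; r(17)→15·17+4≡25=z (all mod 26).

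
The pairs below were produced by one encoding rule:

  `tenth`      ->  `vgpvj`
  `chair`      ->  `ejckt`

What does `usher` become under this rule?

wujgt

It's a constant shift of +2 (ROT2).
Applying it to usher: u+2=w, s+2=u, h+2=j, e+2=g, r+2=t.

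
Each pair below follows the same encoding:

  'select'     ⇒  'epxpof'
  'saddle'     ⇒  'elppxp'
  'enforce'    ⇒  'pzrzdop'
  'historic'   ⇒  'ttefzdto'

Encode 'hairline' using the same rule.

The shift depends on letter class: consonant s→e is +12, but vowel e→p is +11. The rule splits by letter class: vowels +11, consonants +12.
On hairline: h(cons)+12=t, a(vowel)+11=l, i(vowel)+11=t, r(cons)+12=d, l(cons)+12=x, i(vowel)+11=t, n(cons)+12=z, e(vowel)+11=p.

tltdxtzp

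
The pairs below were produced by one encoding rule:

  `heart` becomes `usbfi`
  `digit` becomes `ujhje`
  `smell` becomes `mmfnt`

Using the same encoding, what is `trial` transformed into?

mbjsu

The word is reversed, then every letter is shifted forward by 1.
On trial: reverse → lairt; then shift: l+1=m, a+1=b, i+1=j, r+1=s, t+1=u.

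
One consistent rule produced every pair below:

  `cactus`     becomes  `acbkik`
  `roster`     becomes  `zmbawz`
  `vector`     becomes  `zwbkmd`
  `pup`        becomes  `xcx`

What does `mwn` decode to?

foe

The output letters match the input read backwards, each shifted +8: cactus reversed is sutcac. The word is reversed, then every letter is shifted forward by 8.
Decoding mwn: shift back: m−8=e, w−8=o, n−8=f → eof; then reverse → foe.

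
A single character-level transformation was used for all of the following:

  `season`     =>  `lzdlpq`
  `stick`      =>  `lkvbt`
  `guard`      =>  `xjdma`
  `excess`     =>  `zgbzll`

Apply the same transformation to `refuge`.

mzyjxz

s(18)→l(11) and e(4)→z(25) fit y≡25x+3 (mod 26); the inverse of 25 mod 26 is 25. Each letter's alphabet position (a=0..z=25) is mapped through 25·x+3 mod 26 — an affine cipher.
Applying it to refuge: r(17)→25·17+3≡12=m; e(4)→25·4+3≡25=z; f(5)→25·5+3≡24=y; u(20)→25·20+3≡9=j; g(6)→25·6+3≡23=x; e(4)→25·4+3≡25=z (all mod 26).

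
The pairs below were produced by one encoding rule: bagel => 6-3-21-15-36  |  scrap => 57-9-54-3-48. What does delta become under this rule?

With a=1..z=26, the number is 3·pos.
Applying it to delta: d=4→12, e=5→15, l=12→36, t=20→60, a=1→3.

12-15-36-60-3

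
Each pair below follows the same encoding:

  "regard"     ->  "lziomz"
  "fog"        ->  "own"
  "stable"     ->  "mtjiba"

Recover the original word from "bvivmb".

The output letters match the input read backwards, each shifted +8: regard reversed is drager. Two steps: reverse the string, then apply a Caesar shift of +8.
Reversing it on bvivmb: shift back: b−8=t, v−8=n, i−8=a, v−8=n, m−8=e, b−8=t → tnanet; then reverse → tenant.

tenant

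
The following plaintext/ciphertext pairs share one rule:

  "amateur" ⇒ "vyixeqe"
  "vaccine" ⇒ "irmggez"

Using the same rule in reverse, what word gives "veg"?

car

The output letters match the input read backwards, each shifted +4: amateur reversed is ruetama. Two steps: reverse the string, then apply a Caesar shift of +4.
Decoding veg: shift back: v−4=r, e−4=a, g−4=c → rac; then reverse → car.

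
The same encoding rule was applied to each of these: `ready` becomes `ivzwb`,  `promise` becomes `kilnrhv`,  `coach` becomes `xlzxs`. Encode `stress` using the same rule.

Each pair mirrors across the alphabet (r↔i, e↔v, a↔z): positions sum to 25. Letters are reflected about the middle of the alphabet (position → 25−position): Atbash.
On stress: s↔h, t↔g, r↔i, e↔v, s↔h, s↔h.

hgivhh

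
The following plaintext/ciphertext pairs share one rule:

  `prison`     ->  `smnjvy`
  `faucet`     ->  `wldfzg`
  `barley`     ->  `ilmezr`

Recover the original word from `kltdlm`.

jaguar

p(15)→s(18) and r(17)→m(12) fit y≡23x+11 (mod 26); the inverse of 23 mod 26 is 17. This is an affine cipher: with a=0,…,z=25, each position x becomes (23x+11) mod 26.
Decoding kltdlm: k(10)→17·(10−11)≡9=j; l(11)→17·(11−11)≡0=a; t(19)→17·(19−11)≡6=g; d(3)→17·(3−11)≡20=u; l(11)→17·(11−11)≡0=a; m(12)→17·(12−11)≡17=r (all mod 26).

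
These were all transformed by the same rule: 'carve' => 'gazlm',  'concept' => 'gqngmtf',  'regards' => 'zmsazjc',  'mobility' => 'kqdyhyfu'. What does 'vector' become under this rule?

lmgfqz

c(2)→g(6) and a(0)→a(0) fit y≡3x+0 (mod 26); the inverse of 3 mod 26 is 9. This is an affine cipher: with a=0,…,z=25, each position x becomes (3x+0) mod 26.
For vector: v(21)→3·21+0≡11=l; e(4)→3·4+0≡12=m; c(2)→3·2+0≡6=g; t(19)→3·19+0≡5=f; o(14)→3·14+0≡16=q; r(17)→3·17+0≡25=z (all mod 26).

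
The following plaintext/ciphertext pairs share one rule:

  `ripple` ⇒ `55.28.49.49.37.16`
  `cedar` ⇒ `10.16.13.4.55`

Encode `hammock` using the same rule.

25.4.40.40.46.10.34

r(#18)→55 and i(#9)→28: differences scale by 3, so n = 3·pos + 1. With a=1..z=26, the number is 3·pos + 1.
For hammock: h=8→25, a=1→4, m=13→40, m=13→40, o=15→46, c=3→10, k=11→34.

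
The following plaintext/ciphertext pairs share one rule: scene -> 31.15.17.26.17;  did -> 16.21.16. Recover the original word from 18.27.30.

Each letter is replaced by its alphabet position (a=1..z=26) + 12.
Decoding 18.27.30: 18→(18−12)÷1=6=f, 27→(27−12)÷1=15=o, 30→(30−12)÷1=18=r.

for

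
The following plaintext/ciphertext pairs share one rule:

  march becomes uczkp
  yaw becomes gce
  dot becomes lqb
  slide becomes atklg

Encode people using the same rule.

The shift depends on letter class: consonant m→u is +8, but vowel a→c is +2. Two shifts are in play — +2 for a/e/i/o/u, +8 for every other letter.
On people: p(cons)+8=x, e(vowel)+2=g, o(vowel)+2=q, p(cons)+8=x, l(cons)+8=t, e(vowel)+2=g.

xgqxtg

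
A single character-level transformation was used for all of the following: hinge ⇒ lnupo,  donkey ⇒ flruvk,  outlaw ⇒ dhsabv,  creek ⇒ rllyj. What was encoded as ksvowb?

uphold

The output letters match the input read backwards, each shifted +7: hinge reversed is egnih. The word is reversed, then every letter is shifted forward by 7.
Decoding ksvowb: shift back: k−7=d, s−7=l, v−7=o, o−7=h, w−7=p, b−7=u → dlohpu; then reverse → uphold.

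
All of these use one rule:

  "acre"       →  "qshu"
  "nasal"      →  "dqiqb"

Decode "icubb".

smell

It's a constant shift of +16 (ROT16).
Undoing it on icubb: i−16=s, c−16=m, u−16=e, b−16=l, b−16=l.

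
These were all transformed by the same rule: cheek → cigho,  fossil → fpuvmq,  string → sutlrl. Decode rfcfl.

reach

In cheek: c→c is +0, h→i is +1, e→g is +2, e→h is +3 — the shift increases by 1 each position. Each letter shifts forward by its position index (0, 1, 2, …) — the shift grows by one for each successive letter.
Decoding rfcfl: r−0=r, f−1=e, c−2=a, f−3=c, l−4=h.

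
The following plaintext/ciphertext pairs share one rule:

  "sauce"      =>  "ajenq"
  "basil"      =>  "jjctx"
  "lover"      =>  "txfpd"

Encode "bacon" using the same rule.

In sauce: s→a is +8, a→j is +9, u→e is +10, c→n is +11 — the shift increases by 1 each position. The shift increases by 1 at each position, starting from +8: 8, 9, 10, ….
On bacon: b+8=j, a+9=j, c+10=m, o+11=z, n+12=z.

jjmzz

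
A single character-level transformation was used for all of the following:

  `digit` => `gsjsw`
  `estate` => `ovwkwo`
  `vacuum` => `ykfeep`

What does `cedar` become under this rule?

The shift depends on letter class: consonant d→g is +3, but vowel i→s is +10. The rule splits by letter class: vowels +10, consonants +3.
On cedar: c(cons)+3=f, e(vowel)+10=o, d(cons)+3=g, a(vowel)+10=k, r(cons)+3=u.

fogku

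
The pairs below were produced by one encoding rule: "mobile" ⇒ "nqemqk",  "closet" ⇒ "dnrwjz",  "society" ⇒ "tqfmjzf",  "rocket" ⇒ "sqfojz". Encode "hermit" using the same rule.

iguqnz

In mobile: m→n is +1, o→q is +2, b→e is +3, i→m is +4 — the shift increases by 1 each position. Each letter shifts forward by (position + 1), i.e. 1, 2, 3, … — the shift grows by one for each successive letter.
For hermit: h+1=i, e+2=g, r+3=u, m+4=q, i+5=n, t+6=z.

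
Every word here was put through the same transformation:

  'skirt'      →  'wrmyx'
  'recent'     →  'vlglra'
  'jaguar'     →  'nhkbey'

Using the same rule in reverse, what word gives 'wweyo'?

Shifts by position in skirt: pos 0: s→w (+4), pos 1: k→r (+7), pos 2: i→m (+4), pos 3: r→y (+7) — repeating every 2. It's a Vigenère-style cipher with numeric key [4,7]: position i shifts by key[i mod 2].
Reversing it on wweyo: w−4=s, w−7=p, e−4=a, y−7=r, o−4=k.

spark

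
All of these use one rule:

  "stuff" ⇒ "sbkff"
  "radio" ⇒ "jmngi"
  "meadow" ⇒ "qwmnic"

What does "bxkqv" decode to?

thumb

s(18)→s(18) and t(19)→b(1) fit y≡9x+12 (mod 26); the inverse of 9 mod 26 is 3. Each letter's alphabet position (a=0..z=25) is mapped through 9·x+12 mod 26 — an affine cipher.
Reversing it on bxkqv: b(1)→3·(1−12)≡19=t; x(23)→3·(23−12)≡7=h; k(10)→3·(10−12)≡20=u; q(16)→3·(16−12)≡12=m; v(21)→3·(21−12)≡1=b (all mod 26).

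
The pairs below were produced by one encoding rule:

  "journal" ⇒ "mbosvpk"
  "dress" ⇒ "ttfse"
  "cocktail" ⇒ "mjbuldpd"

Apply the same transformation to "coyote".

fupzpd

The output letters match the input read backwards, each shifted +1: journal reversed is lanruoj. Read the word backwards and shift each letter +1.
Applying it to coyote: reverse → etoyoc; then shift: e+1=f, t+1=u, o+1=p, y+1=z, o+1=p, c+1=d.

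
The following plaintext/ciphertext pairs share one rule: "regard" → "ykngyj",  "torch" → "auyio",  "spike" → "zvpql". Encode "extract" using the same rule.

ldaxhia

Shifts by position in regard: pos 0: r→y (+7), pos 1: e→k (+6), pos 2: g→n (+7), pos 3: a→g (+6) — repeating every 2. The shifts repeat in a cycle of length 2: positions 0,1,… shift by +7, +6, then the pattern repeats.
Applying it to extract: e+7=l, x+6=d, t+7=a, r+6=x, a+7=h, c+6=i, t+7=a.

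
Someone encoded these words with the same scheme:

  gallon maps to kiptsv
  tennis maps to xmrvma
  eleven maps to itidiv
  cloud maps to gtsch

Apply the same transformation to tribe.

xzmji

Shifts by position in gallon: pos 0: g→k (+4), pos 1: a→i (+8), pos 2: l→p (+4), pos 3: l→t (+8) — repeating every 2. A repeating key of period 2 is used — shifts +4, +8 over and over.
For tribe: t+4=x, r+8=z, i+4=m, b+8=j, e+4=i.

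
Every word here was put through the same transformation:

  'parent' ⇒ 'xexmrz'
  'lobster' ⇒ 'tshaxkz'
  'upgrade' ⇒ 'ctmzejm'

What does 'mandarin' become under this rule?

Shifts by position in parent: pos 0: p→x (+8), pos 1: a→e (+4), pos 2: r→x (+6), pos 3: e→m (+8), pos 4: n→r (+4), pos 5: t→z (+6) — repeating every 3. It's a Vigenère-style cipher with numeric key [8,4,6]: position i shifts by key[i mod 3].
Applying it to mandarin: m+8=u, a+4=e, n+6=t, d+8=l, a+4=e, r+6=x, i+8=q, n+4=r.

uetlexqr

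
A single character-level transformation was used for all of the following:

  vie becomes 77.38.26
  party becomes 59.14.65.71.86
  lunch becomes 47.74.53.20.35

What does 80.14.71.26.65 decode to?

water

v(#22)→77 and i(#9)→38: differences scale by 3, so n = 3·pos + 11. Each letter becomes 3×(its alphabet position, a=1..z=26) + 11.
Undoing it on 80.14.71.26.65: 80→(80−11)÷3=23=w, 14→(14−11)÷3=1=a, 71→(71−11)÷3=20=t, 26→(26−11)÷3=5=e, 65→(65−11)÷3=18=r.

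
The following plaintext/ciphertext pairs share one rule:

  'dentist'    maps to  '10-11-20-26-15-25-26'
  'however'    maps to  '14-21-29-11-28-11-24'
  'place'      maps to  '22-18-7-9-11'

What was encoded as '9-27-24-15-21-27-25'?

d is letter #4 and maps to 10: an offset of 6. The number is (letter's place in the alphabet, a=1) + 6.
Undoing it on 9-27-24-15-21-27-25: 9→(9−6)÷1=3=c, 27→(27−6)÷1=21=u, 24→(24−6)÷1=18=r, 15→(15−6)÷1=9=i, 21→(21−6)÷1=15=o, 27→(27−6)÷1=21=u, 25→(25−6)÷1=19=s.

curious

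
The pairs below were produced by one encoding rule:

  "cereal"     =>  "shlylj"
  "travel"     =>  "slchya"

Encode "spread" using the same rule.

The word is reversed, then every letter is shifted forward by 7.
On spread: reverse → daerps; then shift: d+7=k, a+7=h, e+7=l, r+7=y, p+7=w, s+7=z.

khlywz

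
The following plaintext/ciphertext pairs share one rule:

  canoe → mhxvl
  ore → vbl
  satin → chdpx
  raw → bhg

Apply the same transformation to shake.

crhul

The shift depends on letter class: consonant c→m is +10, but vowel a→h is +7. Two shifts are in play — +7 for a/e/i/o/u, +10 for every other letter.
Applying it to shake: s(cons)+10=c, h(cons)+10=r, a(vowel)+7=h, k(cons)+10=u, e(vowel)+7=l.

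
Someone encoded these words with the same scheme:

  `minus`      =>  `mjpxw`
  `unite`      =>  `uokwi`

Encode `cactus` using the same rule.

cbewyx

In minus: m→m is +0, i→j is +1, n→p is +2, u→x is +3 — the shift increases by 1 each position. The shift increases by 1 at each position, starting from +0: 0, 1, 2, ….
On cactus: c+0=c, a+1=b, c+2=e, t+3=w, u+4=y, s+5=x.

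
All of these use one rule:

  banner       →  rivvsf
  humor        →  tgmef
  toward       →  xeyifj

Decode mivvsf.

b(1)→r(17) and a(0)→i(8) fit y≡9x+8 (mod 26); the inverse of 9 mod 26 is 3. Each letter's alphabet position (a=0..z=25) is mapped through 9·x+8 mod 26 — an affine cipher.
Decoding mivvsf: m(12)→3·(12−8)≡12=m; i(8)→3·(8−8)≡0=a; v(21)→3·(21−8)≡13=n; v(21)→3·(21−8)≡13=n; s(18)→3·(18−8)≡4=e; f(5)→3·(5−8)≡17=r (all mod 26).

manner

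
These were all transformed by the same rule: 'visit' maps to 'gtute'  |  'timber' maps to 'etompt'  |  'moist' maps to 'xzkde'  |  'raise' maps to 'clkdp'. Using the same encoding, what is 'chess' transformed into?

Shifts by position in visit: pos 0: v→g (+11), pos 1: i→t (+11), pos 2: s→u (+2), pos 3: i→t (+11), pos 4: t→e (+11) — repeating every 3. It's a Vigenère-style cipher with numeric key [11,11,2]: position i shifts by key[i mod 3].
On chess: c+11=n, h+11=s, e+2=g, s+11=d, s+11=d.

nsgdd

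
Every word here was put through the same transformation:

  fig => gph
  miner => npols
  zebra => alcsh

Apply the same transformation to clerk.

dmlsl

The shift depends on letter class: consonant f→g is +1, but vowel i→p is +7. The rule splits by letter class: vowels +7, consonants +1.
On clerk: c(cons)+1=d, l(cons)+1=m, e(vowel)+7=l, r(cons)+1=s, k(cons)+1=l.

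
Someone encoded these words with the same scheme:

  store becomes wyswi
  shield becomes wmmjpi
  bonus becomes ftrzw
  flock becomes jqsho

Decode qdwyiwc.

mystery

Shifts by position in store: pos 0: s→w (+4), pos 1: t→y (+5), pos 2: o→s (+4), pos 3: r→w (+5) — repeating every 2. The shifts repeat in a cycle of length 2: positions 0,1,… shift by +4, +5, then the pattern repeats.
Undoing it on qdwyiwc: q−4=m, d−5=y, w−4=s, y−5=t, i−4=e, w−5=r, c−4=y.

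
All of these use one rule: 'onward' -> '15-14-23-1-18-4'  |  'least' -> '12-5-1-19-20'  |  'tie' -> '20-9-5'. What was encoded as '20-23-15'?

Each letter is replaced by its alphabet position (a=1, b=2, …, z=26).
Decoding 20-23-15: 20=t, 23=w, 15=o.

two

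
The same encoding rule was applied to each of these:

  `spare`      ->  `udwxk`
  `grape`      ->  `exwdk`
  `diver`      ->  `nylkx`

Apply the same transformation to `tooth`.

Treating letters as 0–25, the rule is x ↦ 23x + 22 (mod 26).
On tooth: t(19)→23·19+22≡17=r; o(14)→23·14+22≡6=g; o(14)→23·14+22≡6=g; t(19)→23·19+22≡17=r; h(7)→23·7+22≡1=b (all mod 26).

rggrb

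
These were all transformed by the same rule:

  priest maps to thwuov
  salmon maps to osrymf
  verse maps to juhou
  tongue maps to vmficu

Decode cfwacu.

This is an affine cipher: with a=0,…,z=25, each position x becomes (7x+18) mod 26.
Decoding cfwacu: c(2)→15·(2−18)≡20=u; f(5)→15·(5−18)≡13=n; w(22)→15·(22−18)≡8=i; a(0)→15·(0−18)≡16=q; c(2)→15·(2−18)≡20=u; u(20)→15·(20−18)≡4=e (all mod 26).

unique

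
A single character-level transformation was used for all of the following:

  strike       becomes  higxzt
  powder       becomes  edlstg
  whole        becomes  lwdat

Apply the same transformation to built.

This is a Caesar cipher with shift 15.
For built: b+15=q, u+15=j, i+15=x, l+15=a, t+15=i.

qjxai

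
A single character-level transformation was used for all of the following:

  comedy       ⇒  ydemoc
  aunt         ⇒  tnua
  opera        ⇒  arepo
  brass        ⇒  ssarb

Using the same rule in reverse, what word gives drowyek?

keyword

The output letters match the input read backwards: comedy reversed is ydemoc. It's just the letters in reverse order.
Undoing it on drowyek: then reverse → keyword.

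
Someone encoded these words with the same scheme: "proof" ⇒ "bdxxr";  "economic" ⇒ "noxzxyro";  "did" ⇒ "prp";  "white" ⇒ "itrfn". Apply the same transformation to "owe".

The shift depends on letter class: consonant p→b is +12, but vowel o→x is +9. Vowels shift forward by 9 and consonants shift forward by 12.
For owe: o(vowel)+9=x, w(cons)+12=i, e(vowel)+9=n.

xin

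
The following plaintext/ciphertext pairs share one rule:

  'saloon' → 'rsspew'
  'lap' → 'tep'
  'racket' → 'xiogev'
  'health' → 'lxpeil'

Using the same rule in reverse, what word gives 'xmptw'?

split

Read the word backwards and shift each letter +4.
Undoing it on xmptw: shift back: x−4=t, m−4=i, p−4=l, t−4=p, w−4=s → tilps; then reverse → split.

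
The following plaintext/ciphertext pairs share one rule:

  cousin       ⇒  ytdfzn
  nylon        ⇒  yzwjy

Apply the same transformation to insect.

enpdyt

The output letters match the input read backwards, each shifted +11: cousin reversed is nisuoc. Read the word backwards and shift each letter +11.
For insect: reverse → tcesni; then shift: t+11=e, c+11=n, e+11=p, s+11=d, n+11=y, i+11=t.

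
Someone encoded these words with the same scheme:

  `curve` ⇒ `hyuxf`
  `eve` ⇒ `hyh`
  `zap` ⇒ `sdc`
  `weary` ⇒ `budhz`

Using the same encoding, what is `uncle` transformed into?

Two steps: reverse the string, then apply a Caesar shift of +3.
For uncle: reverse → elcnu; then shift: e+3=h, l+3=o, c+3=f, n+3=q, u+3=x.

hofqx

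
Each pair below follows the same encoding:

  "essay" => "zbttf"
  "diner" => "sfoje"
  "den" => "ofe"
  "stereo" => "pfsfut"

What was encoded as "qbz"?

yap

The word is reversed, then every letter is shifted forward by 1.
Reversing it on qbz: shift back: q−1=p, b−1=a, z−1=y → pay; then reverse → yap.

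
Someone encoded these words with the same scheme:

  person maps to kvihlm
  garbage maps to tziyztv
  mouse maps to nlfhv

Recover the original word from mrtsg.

night

Each pair mirrors across the alphabet (p↔k, e↔v, r↔i): positions sum to 25. Letters are reflected about the middle of the alphabet (position → 25−position): Atbash.
Reversing it on mrtsg: m↔n, r↔i, t↔g, s↔h, g↔t.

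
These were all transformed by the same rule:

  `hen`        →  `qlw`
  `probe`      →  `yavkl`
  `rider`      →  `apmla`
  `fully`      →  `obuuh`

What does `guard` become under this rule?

Two shifts are in play — +7 for a/e/i/o/u, +9 for every other letter.
For guard: g(cons)+9=p, u(vowel)+7=b, a(vowel)+7=h, r(cons)+9=a, d(cons)+9=m.

pbham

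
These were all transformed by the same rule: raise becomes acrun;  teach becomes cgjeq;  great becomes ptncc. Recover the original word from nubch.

Shifts by position in raise: pos 0: r→a (+9), pos 1: a→c (+2), pos 2: i→r (+9), pos 3: s→u (+2) — repeating every 2. A repeating key of period 2 is used — shifts +9, +2 over and over.
Reversing it on nubch: n−9=e, u−2=s, b−9=s, c−2=a, h−9=y.

essay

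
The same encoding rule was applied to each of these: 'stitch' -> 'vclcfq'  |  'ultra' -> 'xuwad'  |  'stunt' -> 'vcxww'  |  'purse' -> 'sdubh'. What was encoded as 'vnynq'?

Shifts by position in stitch: pos 0: s→v (+3), pos 1: t→c (+9), pos 2: i→l (+3), pos 3: t→c (+9) — repeating every 2. The shifts repeat in a cycle of length 2: positions 0,1,… shift by +3, +9, then the pattern repeats.
Reversing it on vnynq: v−3=s, n−9=e, y−3=v, n−9=e, q−3=n.

seven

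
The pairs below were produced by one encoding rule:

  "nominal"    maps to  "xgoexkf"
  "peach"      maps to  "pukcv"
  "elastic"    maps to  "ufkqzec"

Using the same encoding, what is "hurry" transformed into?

n(13)→x(23) and o(14)→g(6) fit y≡9x+10 (mod 26); the inverse of 9 mod 26 is 3. Treating letters as 0–25, the rule is x ↦ 9x + 10 (mod 26).
On hurry: h(7)→9·7+10≡21=v; u(20)→9·20+10≡8=i; r(17)→9·17+10≡7=h; r(17)→9·17+10≡7=h; y(24)→9·24+10≡18=s (all mod 26).

vihhs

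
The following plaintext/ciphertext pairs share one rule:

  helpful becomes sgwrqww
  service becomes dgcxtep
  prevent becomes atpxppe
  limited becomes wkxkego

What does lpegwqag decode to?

It's a Vigenère-style cipher with numeric key [11,2]: position i shifts by key[i mod 2].
Decoding lpegwqag: l−11=a, p−2=n, e−11=t, g−2=e, w−11=l, q−2=o, a−11=p, g−2=e.

antelope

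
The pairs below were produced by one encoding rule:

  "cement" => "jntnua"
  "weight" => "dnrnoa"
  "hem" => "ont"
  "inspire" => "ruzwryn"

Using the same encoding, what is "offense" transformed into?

The shift depends on letter class: consonant c→j is +7, but vowel e→n is +9. Vowels shift forward by 9 and consonants shift forward by 7.
On offense: o(vowel)+9=x, f(cons)+7=m, f(cons)+7=m, e(vowel)+9=n, n(cons)+7=u, s(cons)+7=z, e(vowel)+9=n.

xmmnuzn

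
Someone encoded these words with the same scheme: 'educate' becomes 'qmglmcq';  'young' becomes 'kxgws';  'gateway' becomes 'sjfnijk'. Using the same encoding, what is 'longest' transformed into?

xxzpqbf

Shifts by position in educate: pos 0: e→q (+12), pos 1: d→m (+9), pos 2: u→g (+12), pos 3: c→l (+9) — repeating every 2. The shifts repeat in a cycle of length 2: positions 0,1,… shift by +12, +9, then the pattern repeats.
On longest: l+12=x, o+9=x, n+12=z, g+9=p, e+12=q, s+9=b, t+12=f.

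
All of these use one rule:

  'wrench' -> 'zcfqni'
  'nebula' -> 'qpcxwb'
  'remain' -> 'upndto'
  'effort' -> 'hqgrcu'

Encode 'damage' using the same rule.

Shifts by position in wrench: pos 0: w→z (+3), pos 1: r→c (+11), pos 2: e→f (+1), pos 3: n→q (+3), pos 4: c→n (+11), pos 5: h→i (+1) — repeating every 3. A repeating key of period 3 is used — shifts +3, +11, +1 over and over.
On damage: d+3=g, a+11=l, m+1=n, a+3=d, g+11=r, e+1=f.

glndrf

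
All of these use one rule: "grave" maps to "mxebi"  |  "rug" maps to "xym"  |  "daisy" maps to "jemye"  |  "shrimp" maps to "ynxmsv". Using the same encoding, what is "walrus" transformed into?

Vowels shift forward by 4 and consonants shift forward by 6.
Applying it to walrus: w(cons)+6=c, a(vowel)+4=e, l(cons)+6=r, r(cons)+6=x, u(vowel)+4=y, s(cons)+6=y.

cerxyy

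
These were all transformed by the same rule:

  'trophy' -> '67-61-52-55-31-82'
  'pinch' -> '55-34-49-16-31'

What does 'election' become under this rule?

22-43-22-16-67-34-52-49

t(#20)→67 and r(#18)→61: differences scale by 3, so n = 3·pos + 7. The formula is n = 3×(alphabet index, a=1) + 7.
Applying it to election: e=5→22, l=12→43, e=5→22, c=3→16, t=20→67, i=9→34, o=15→52, n=14→49.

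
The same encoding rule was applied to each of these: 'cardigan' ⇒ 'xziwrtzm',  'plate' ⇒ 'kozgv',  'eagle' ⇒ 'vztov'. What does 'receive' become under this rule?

This is the alphabet-reversal cipher (Atbash): a becomes z, b becomes y, etc.
On receive: r↔i, e↔v, c↔x, e↔v, i↔r, v↔e, e↔v.

ivxvrev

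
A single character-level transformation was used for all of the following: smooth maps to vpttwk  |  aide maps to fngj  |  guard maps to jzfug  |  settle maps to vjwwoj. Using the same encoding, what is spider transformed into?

The shift depends on letter class: consonant s→v is +3, but vowel o→t is +5. Two shifts are in play — +5 for a/e/i/o/u, +3 for every other letter.
For spider: s(cons)+3=v, p(cons)+3=s, i(vowel)+5=n, d(cons)+3=g, e(vowel)+5=j, r(cons)+3=u.

vsngju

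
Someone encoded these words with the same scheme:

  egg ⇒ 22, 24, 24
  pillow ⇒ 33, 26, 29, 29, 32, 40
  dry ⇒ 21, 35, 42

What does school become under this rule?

e is letter #5 and maps to 22: an offset of 17. The number is (letter's place in the alphabet, a=1) + 17.
Applying it to school: s=19→36, c=3→20, h=8→25, o=15→32, o=15→32, l=12→29.

36, 20, 25, 32, 32, 29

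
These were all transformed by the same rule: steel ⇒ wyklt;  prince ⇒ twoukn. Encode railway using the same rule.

vfoseji

In steel: s→w is +4, t→y is +5, e→k is +6, e→l is +7 — the shift increases by 1 each position. The shift increases by 1 at each position, starting from +4: 4, 5, 6, ….
On railway: r+4=v, a+5=f, i+6=o, l+7=s, w+8=e, a+9=j, y+10=i.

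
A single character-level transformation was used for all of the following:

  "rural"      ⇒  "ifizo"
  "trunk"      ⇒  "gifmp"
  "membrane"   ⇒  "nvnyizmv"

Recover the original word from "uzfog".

Letters are reflected about the middle of the alphabet (position → 25−position): Atbash.
Undoing it on uzfog: u↔f, z↔a, f↔u, o↔l, g↔t.

fault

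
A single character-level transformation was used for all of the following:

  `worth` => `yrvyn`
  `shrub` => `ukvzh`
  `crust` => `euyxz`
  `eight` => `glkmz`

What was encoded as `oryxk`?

In worth: w→y is +2, o→r is +3, r→v is +4, t→y is +5 — the shift increases by 1 each position. The shift increases by 1 at each position, starting from +2: 2, 3, 4, ….
Undoing it on oryxk: o−2=m, r−3=o, y−4=u, x−5=s, k−6=e.

mouse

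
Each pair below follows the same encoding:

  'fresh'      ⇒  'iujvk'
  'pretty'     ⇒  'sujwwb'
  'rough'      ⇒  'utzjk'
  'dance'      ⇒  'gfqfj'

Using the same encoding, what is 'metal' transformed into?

The shift depends on letter class: consonant f→i is +3, but vowel e→j is +5. Two shifts are in play — +5 for a/e/i/o/u, +3 for every other letter.
Applying it to metal: m(cons)+3=p, e(vowel)+5=j, t(cons)+3=w, a(vowel)+5=f, l(cons)+3=o.

pjwfo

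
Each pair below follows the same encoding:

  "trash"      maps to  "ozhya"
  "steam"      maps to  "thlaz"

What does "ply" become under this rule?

fsw

The output letters match the input read backwards, each shifted +7: trash reversed is hsart. Read the word backwards and shift each letter +7.
For ply: reverse → ylp; then shift: y+7=f, l+7=s, p+7=w.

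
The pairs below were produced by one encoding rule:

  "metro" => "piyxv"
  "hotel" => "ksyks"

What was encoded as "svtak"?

proud

In metro: m→p is +3, e→i is +4, t→y is +5, r→x is +6 — the shift increases by 1 each position. Letter i (0-indexed) is shifted by i+3, so successive shifts are 3, 4, 5, ….
Decoding svtak: s−3=p, v−4=r, t−5=o, a−6=u, k−7=d.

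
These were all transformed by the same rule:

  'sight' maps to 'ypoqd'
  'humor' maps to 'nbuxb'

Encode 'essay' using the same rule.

Each letter shifts forward by (position + 6), i.e. 6, 7, 8, … — the shift grows by one for each successive letter.
Applying it to essay: e+6=k, s+7=z, s+8=a, a+9=j, y+10=i.

kzaji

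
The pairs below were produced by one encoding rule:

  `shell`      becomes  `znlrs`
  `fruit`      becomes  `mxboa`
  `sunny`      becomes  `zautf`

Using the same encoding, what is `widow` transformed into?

dokud

A repeating key of period 2 is used — shifts +7, +6 over and over.
On widow: w+7=d, i+6=o, d+7=k, o+6=u, w+7=d.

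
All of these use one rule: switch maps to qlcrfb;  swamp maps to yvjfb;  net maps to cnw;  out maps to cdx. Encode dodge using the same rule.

The output letters match the input read backwards, each shifted +9: switch reversed is hctiws. Two steps: reverse the string, then apply a Caesar shift of +9.
Applying it to dodge: reverse → egdod; then shift: e+9=n, g+9=p, d+9=m, o+9=x, d+9=m.

npmxm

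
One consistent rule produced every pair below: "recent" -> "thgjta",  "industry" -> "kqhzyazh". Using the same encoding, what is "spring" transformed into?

usvntn

In recent: r→t is +2, e→h is +3, c→g is +4, e→j is +5 — the shift increases by 1 each position. Each letter shifts forward by (position + 2), i.e. 2, 3, 4, … — the shift grows by one for each successive letter.
On spring: s+2=u, p+3=s, r+4=v, i+5=n, n+6=t, g+7=n.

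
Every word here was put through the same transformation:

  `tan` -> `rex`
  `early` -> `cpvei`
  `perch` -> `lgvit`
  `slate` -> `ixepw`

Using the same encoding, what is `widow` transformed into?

ashma

The output letters match the input read backwards, each shifted +4: tan reversed is nat. The word is reversed, then every letter is shifted forward by 4.
On widow: reverse → wodiw; then shift: w+4=a, o+4=s, d+4=h, i+4=m, w+4=a.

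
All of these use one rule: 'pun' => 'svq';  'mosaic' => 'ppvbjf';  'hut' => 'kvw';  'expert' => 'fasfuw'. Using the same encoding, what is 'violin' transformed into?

yjpojq

The shift depends on letter class: consonant p→s is +3, but vowel u→v is +1. Two shifts are in play — +1 for a/e/i/o/u, +3 for every other letter.
Applying it to violin: v(cons)+3=y, i(vowel)+1=j, o(vowel)+1=p, l(cons)+3=o, i(vowel)+1=j, n(cons)+3=q.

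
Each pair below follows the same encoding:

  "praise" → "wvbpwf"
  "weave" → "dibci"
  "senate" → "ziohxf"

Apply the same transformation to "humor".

oynvv

A repeating key of period 3 is used — shifts +7, +4, +1 over and over.
On humor: h+7=o, u+4=y, m+1=n, o+7=v, r+4=v.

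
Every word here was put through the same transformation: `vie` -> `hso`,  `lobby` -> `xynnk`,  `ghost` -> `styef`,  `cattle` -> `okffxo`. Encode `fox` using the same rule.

The shift depends on letter class: consonant v→h is +12, but vowel i→s is +10. The rule splits by letter class: vowels +10, consonants +12.
Applying it to fox: f(cons)+12=r, o(vowel)+10=y, x(cons)+12=j.

ryj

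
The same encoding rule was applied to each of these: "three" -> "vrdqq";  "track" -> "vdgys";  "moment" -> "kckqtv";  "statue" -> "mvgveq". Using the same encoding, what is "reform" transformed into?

t(19)→v(21) and h(7)→r(17) fit y≡9x+6 (mod 26); the inverse of 9 mod 26 is 3. This is an affine cipher: with a=0,…,z=25, each position x becomes (9x+6) mod 26.
Applying it to reform: r(17)→9·17+6≡3=d; e(4)→9·4+6≡16=q; f(5)→9·5+6≡25=z; o(14)→9·14+6≡2=c; r(17)→9·17+6≡3=d; m(12)→9·12+6≡10=k (all mod 26).

dqzcdk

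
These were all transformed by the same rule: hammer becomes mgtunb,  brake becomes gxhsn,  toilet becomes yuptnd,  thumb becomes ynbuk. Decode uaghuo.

In hammer: h→m is +5, a→g is +6, m→t is +7, m→u is +8 — the shift increases by 1 each position. Each letter shifts forward by (position + 5), i.e. 5, 6, 7, … — the shift grows by one for each successive letter.
Undoing it on uaghuo: u−5=p, a−6=u, g−7=z, h−8=z, u−9=l, o−10=e.

puzzle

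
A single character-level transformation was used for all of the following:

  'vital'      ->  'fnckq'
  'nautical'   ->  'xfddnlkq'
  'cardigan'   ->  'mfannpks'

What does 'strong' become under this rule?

cyaysp

Shifts by position in vital: pos 0: v→f (+10), pos 1: i→n (+5), pos 2: t→c (+9), pos 3: a→k (+10), pos 4: l→q (+5) — repeating every 3. A repeating key of period 3 is used — shifts +10, +5, +9 over and over.
For strong: s+10=c, t+5=y, r+9=a, o+10=y, n+5=s, g+9=p.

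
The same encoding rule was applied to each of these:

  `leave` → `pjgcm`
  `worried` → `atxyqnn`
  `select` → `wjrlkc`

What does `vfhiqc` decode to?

rabbit

In leave: l→p is +4, e→j is +5, a→g is +6, v→c is +7 — the shift increases by 1 each position. The shift increases by 1 at each position, starting from +4: 4, 5, 6, ….
Reversing it on vfhiqc: v−4=r, f−5=a, h−6=b, i−7=b, q−8=i, c−9=t.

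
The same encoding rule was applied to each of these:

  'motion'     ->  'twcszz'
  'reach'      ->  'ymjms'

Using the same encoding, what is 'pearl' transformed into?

wmjbw

In motion: m→t is +7, o→w is +8, t→c is +9, i→s is +10 — the shift increases by 1 each position. Each letter shifts forward by (position + 7), i.e. 7, 8, 9, … — the shift grows by one for each successive letter.
Applying it to pearl: p+7=w, e+8=m, a+9=j, r+10=b, l+11=w.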